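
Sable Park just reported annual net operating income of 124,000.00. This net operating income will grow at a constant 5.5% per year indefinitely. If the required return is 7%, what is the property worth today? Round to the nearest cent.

D₁ = D₀ × (1 + g) = 124,000.00 × 1.055 = 130,820.0000
Growing perpetuity: P = D₁ / (r − g) = 130,820.0000 / (0.07 − 0.055) = 8,721,333.33

8721333.33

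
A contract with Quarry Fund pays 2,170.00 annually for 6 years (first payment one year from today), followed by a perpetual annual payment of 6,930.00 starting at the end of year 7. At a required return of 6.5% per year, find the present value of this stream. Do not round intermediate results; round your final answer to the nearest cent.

83572.16

PV of 6-year annuity: 2,170.00 × [1 − (1+0.065)^−6] / 0.065 = 10504.99942
Perpetuity value at year 6: 6,930.00 / 0.065 = 106615.38462
PV of perpetuity: 106615.38462 / (1+0.065)^6 = 73067.16067
Total PV = 10504.99942 + 73067.16067 = 83572.16008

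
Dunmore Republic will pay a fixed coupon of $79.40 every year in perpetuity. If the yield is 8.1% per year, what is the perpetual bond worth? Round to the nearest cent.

Level perpetuity: PV = C / r = $79.40 / 0.081 = $980.25

$980.25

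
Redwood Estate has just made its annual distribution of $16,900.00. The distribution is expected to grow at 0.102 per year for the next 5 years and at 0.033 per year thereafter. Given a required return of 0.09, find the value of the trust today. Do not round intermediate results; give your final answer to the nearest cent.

D_1 = 18623.80000
D_2 = 20523.42760
D_3 = 22616.81722
D_4 = 24923.73257
D_5 = 27465.95329
Terminal value at year 5: TV = D_5×(1+g_2)/(r−g_2) = 28372.32975/0.057 = 497760.17109
P_0 = D_1/(1+r)^1 + D_2/(1+r)^2 + D_3/(1+r)^3 + D_4/(1+r)^4 + D_5/(1+r)^5 + TV/(1+r)^5
    = 17086.05505 + 17274.15840 + 17464.33263 + 17656.60051 + 17850.98510 + 323509.95804 = 410842.08972

$410842.09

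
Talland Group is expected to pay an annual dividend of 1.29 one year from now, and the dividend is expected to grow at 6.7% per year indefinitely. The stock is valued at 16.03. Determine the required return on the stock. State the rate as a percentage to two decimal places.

14.75%

P = D₁/(r − g) ⇒ r = D₁/P + g = 1.2900/16.03 + 0.067 = 0.080474 + 0.067 = 0.147474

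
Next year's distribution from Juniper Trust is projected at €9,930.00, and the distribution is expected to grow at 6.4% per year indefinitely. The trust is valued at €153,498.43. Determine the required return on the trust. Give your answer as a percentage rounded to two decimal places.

12.87%

P = D₁/(r − g) ⇒ r = D₁/P + g = €9,930.0000/€153,498.43 + 0.064 = 0.064691 + 0.064 = 0.128691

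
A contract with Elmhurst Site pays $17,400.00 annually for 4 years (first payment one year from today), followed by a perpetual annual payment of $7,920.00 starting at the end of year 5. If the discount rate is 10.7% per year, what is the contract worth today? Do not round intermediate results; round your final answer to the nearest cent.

PV of 4-year annuity: $17,400.00 × [1 − (1+0.107)^−4] / 0.107 = 54330.15531
Perpetuity value at year 4: $7,920.00 / 0.107 = 74018.69159
PV of perpetuity: 74018.69159 / (1+0.107)^4 = 49289.10366
Total PV = 54330.15531 + 49289.10366 = 103619.25896

$103619.26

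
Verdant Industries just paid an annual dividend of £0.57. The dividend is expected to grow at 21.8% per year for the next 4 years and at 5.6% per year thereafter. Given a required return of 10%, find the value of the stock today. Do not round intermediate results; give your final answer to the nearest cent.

£23.52

D_1 = 0.69426
D_2 = 0.84561
D_3 = 1.02995
D_4 = 1.25448
Terminal value at year 4: TV = D_4×(1+g_2)/(r−g_2) = 1.32473/0.044 = 30.10754
P_0 = D_1/(1+r)^1 + D_2/(1+r)^2 + D_3/(1+r)^3 + D_4/(1+r)^4 + TV/(1+r)^4
    = 0.63115 + 0.69885 + 0.77382 + 0.85683 + 20.56385 = 23.52449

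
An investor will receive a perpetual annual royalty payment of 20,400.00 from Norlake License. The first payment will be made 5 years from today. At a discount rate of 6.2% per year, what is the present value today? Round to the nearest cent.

Value at end of year 4: C / r = 20,400.00 / 0.062 = 329,032.2581
Discount to today: PV = 329,032.2581 / (1 + 0.062)^4 = 329,032.2581 / 1.272032 = 258,666.63

258666.63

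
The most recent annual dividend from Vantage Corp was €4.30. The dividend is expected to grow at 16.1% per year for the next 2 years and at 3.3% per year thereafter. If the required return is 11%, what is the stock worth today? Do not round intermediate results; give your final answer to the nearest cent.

€72.31

D_1 = 4.99230
D_2 = 5.79606
Terminal value at year 2: TV = D_2×(1+g_2)/(r−g_2) = 5.98733/0.077 = 77.75754
P_0 = D_1/(1+r)^1 + D_2/(1+r)^2 + TV/(1+r)^2
    = 4.49757 + 4.70421 + 63.10976 = 72.31154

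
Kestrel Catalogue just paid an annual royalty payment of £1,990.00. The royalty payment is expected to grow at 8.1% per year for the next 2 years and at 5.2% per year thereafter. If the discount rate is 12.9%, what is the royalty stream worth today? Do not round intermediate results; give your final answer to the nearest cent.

D_1 = 2151.19000
D_2 = 2325.43639
Terminal value at year 2: TV = D_2×(1+g_2)/(r−g_2) = 2446.35908/0.077 = 31770.89717
P_0 = D_1/(1+r)^1 + D_2/(1+r)^2 + TV/(1+r)^2
    = 1905.39415 + 1824.38537 + 24925.36893 = 28655.14845

£28655.15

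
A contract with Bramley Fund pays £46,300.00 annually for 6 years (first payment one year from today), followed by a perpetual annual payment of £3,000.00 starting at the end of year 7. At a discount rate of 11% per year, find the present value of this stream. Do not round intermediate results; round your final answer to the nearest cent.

£210455.02

PV of 6-year annuity: £46,300.00 × [1 − (1+0.11)^−6] / 0.11 = 195873.90263
Perpetuity value at year 6: £3,000.00 / 0.11 = 27272.72727
PV of perpetuity: 27272.72727 / (1+0.11)^6 = 14581.11371
Total PV = 195873.90263 + 14581.11371 = 210455.01634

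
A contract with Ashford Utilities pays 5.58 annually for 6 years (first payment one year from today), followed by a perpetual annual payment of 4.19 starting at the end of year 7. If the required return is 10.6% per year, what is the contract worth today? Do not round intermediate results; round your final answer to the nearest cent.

45.48

PV of 6-year annuity: 5.58 × [1 − (1+0.106)^−6] / 0.106 = 23.88093
Perpetuity value at year 6: 4.19 / 0.106 = 39.52830
PV of perpetuity: 39.52830 / (1+0.106)^6 = 21.59620
Total PV = 23.88093 + 21.59620 = 45.47714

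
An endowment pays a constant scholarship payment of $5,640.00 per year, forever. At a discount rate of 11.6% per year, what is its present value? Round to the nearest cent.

$48620.69

Level perpetuity: PV = C / r = $5,640.00 / 0.116 = $48,620.69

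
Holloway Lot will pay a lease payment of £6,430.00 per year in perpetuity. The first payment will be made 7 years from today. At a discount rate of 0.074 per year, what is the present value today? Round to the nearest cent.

Value at end of year 6: C / r = £6,430.00 / 0.074 = £86,891.8919
Discount to today: PV = £86,891.8919 / (1 + 0.074)^6 = £86,891.8919 / 1.534708 = £56,617.87

£56617.87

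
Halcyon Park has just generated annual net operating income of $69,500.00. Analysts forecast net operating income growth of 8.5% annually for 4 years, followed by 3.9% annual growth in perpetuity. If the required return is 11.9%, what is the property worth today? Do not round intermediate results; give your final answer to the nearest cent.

$1055342.31

D_1 = 75407.50000
D_2 = 81817.13750
D_3 = 88771.59419
D_4 = 96317.17969
Terminal value at year 4: TV = D_4×(1+g_2)/(r−g_2) = 100073.54970/0.08 = 1250919.37127
P_0 = D_1/(1+r)^1 + D_2/(1+r)^2 + D_3/(1+r)^3 + D_4/(1+r)^4 + TV/(1+r)^4
    = 67388.29312 + 65340.74891 + 63355.41785 + 61430.40962 + 797827.44493 = 1055342.31443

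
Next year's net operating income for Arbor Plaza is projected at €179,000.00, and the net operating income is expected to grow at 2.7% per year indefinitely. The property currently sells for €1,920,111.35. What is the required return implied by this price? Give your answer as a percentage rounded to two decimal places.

12.02%

P = D₁/(r − g) ⇒ r = D₁/P + g = €179,000.0000/€1,920,111.35 + 0.027 = 0.093224 + 0.027 = 0.120224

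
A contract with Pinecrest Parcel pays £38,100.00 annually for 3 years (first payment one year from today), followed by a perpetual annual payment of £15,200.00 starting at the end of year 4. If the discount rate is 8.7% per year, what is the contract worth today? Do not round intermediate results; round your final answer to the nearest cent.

PV of 3-year annuity: £38,100.00 × [1 − (1+0.087)^−3] / 0.087 = 96960.31123
Perpetuity value at year 3: £15,200.00 / 0.087 = 174712.64368
PV of perpetuity: 174712.64368 / (1+0.087)^3 = 136030.31479
Total PV = 96960.31123 + 136030.31479 = 232990.62602

£232990.63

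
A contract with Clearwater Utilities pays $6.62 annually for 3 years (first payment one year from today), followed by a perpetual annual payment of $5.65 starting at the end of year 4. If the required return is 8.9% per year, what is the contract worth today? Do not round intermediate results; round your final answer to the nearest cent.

PV of 3-year annuity: $6.62 × [1 − (1+0.089)^−3] / 0.089 = 16.78708
Perpetuity value at year 3: $5.65 / 0.089 = 63.48315
PV of perpetuity: 63.48315 / (1+0.089)^3 = 49.15580
Total PV = 16.78708 + 49.15580 = 65.94288

$65.94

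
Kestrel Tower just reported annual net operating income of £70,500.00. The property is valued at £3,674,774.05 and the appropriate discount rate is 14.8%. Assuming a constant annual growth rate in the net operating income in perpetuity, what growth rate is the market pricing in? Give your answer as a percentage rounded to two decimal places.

P = D₀(1+g)/(r−g) ⇒ P(r−g) = D₀(1+g) ⇒ g(P+D₀) = P·r − D₀
g = (P·r − D₀)/(P + D₀) = (£3,674,774.05×0.148 − £70,500.00) / (£3,674,774.05 + £70,500.00) = 0.126390

12.64%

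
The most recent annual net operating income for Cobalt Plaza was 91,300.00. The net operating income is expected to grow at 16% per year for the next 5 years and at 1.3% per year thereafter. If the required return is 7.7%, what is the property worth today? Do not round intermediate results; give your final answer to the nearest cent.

2668184.11

D_1 = 105908.00000
D_2 = 122853.28000
D_3 = 142509.80480
D_4 = 165311.37357
D_5 = 191761.19334
Terminal value at year 5: TV = D_5×(1+g_2)/(r−g_2) = 194254.08885/0.064 = 3035220.13832
P_0 = D_1/(1+r)^1 + D_2/(1+r)^2 + D_3/(1+r)^3 + D_4/(1+r)^4 + D_5/(1+r)^5 + TV/(1+r)^5
    = 98336.11885 + 105914.48270 + 114076.88016 + 122868.32032 + 132337.28094 + 2094651.02481 = 2668184.10776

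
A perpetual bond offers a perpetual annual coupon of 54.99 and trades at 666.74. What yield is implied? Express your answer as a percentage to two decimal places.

8.25%

P = C/r ⇒ r = C/P = 54.99/666.74 = 0.082476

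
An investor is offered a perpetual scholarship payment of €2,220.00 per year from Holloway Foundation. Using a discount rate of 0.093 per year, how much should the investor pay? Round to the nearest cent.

€23870.97

Level perpetuity: PV = C / r = €2,220.00 / 0.093 = €23,870.97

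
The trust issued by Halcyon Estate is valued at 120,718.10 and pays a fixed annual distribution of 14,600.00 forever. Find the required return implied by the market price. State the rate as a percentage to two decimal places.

12.09%

P = C/r ⇒ r = C/P = 14,600.00/120,718.10 = 0.120943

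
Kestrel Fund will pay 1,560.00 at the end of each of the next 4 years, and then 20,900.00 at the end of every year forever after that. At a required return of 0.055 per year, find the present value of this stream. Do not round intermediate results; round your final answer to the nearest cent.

312210.40

PV of 4-year annuity: 1,560.00 × [1 − (1+0.055)^−4] / 0.055 = 5468.03419
Perpetuity value at year 4: 20,900.00 / 0.055 = 380000.00000
PV of perpetuity: 380000.00000 / (1+0.055)^4 = 306742.36245
Total PV = 5468.03419 + 306742.36245 = 312210.39664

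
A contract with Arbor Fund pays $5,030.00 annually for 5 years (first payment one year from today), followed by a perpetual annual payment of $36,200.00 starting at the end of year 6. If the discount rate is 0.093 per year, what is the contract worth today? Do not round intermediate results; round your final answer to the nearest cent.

$268944.77

PV of 5-year annuity: $5,030.00 × [1 − (1+0.093)^−5] / 0.093 = 19413.59576
Perpetuity value at year 5: $36,200.00 / 0.093 = 389247.31183
PV of perpetuity: 389247.31183 / (1+0.093)^5 = 249531.17535
Total PV = 19413.59576 + 249531.17535 = 268944.77111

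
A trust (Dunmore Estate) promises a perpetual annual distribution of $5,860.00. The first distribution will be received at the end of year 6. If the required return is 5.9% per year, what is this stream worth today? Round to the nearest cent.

$74570.29

Value at end of year 5: C / r = $5,860.00 / 0.059 = $99,322.0339
Discount to today: PV = $99,322.0339 / (1 + 0.059)^5 = $99,322.0339 / 1.331925 = $74,570.29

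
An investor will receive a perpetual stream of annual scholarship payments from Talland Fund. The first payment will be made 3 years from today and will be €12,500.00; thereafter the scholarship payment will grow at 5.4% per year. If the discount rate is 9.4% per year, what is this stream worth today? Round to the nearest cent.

Value at end of year 2: C₁ / (r − g) = €12,500.00 / (0.094 − 0.054) = €312,500.0000
Discount to today: PV = €312,500.0000 / (1 + 0.094)^2 = €312,500.0000 / 1.196836 = €261,105.11

€261105.11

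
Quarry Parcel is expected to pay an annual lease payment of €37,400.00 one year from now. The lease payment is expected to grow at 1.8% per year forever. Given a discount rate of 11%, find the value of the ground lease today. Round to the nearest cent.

€406521.74

Growing perpetuity: P = D₁ / (r − g) = €37,400.0000 / (0.11 − 0.018) = €406,521.74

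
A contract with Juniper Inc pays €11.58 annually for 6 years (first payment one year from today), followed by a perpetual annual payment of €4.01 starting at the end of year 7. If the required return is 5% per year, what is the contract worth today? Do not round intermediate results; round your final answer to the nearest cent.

€118.62

PV of 6-year annuity: €11.58 × [1 − (1+0.05)^−6] / 0.05 = 58.77651
Perpetuity value at year 6: €4.01 / 0.05 = 80.20000
PV of perpetuity: 80.20000 / (1+0.05)^6 = 59.84647
Total PV = 58.77651 + 59.84647 = 118.62299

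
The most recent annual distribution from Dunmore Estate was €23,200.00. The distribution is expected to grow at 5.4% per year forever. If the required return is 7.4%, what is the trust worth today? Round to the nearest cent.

€1222640.00

D₁ = D₀ × (1 + g) = €23,200.00 × 1.054 = €24,452.8000
Growing perpetuity: P = D₁ / (r − g) = €24,452.8000 / (0.074 − 0.054) = €1,222,640.00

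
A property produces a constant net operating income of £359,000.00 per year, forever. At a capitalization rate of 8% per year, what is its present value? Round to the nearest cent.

£4487500.00

Level perpetuity: PV = C / r = £359,000.00 / 0.08 = £4,487,500.00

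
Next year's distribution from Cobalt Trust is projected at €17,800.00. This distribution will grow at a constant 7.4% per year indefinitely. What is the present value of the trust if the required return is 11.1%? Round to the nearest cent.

€481081.08

Growing perpetuity: P = D₁ / (r − g) = €17,800.0000 / (0.111 − 0.074) = €481,081.08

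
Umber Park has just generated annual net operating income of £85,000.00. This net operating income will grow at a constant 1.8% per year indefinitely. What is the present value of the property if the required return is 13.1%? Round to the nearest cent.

£765752.21

D₁ = D₀ × (1 + g) = £85,000.00 × 1.018 = £86,530.0000
Growing perpetuity: P = D₁ / (r − g) = £86,530.0000 / (0.131 − 0.018) = £765,752.21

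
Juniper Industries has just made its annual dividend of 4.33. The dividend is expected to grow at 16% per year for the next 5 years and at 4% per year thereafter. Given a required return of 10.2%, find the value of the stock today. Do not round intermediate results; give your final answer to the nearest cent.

119.18

D_1 = 5.02280
D_2 = 5.82645
D_3 = 6.75868
D_4 = 7.84007
D_5 = 9.09448
Terminal value at year 5: TV = D_5×(1+g_2)/(r−g_2) = 9.45826/0.062 = 152.55256
P_0 = D_1/(1+r)^1 + D_2/(1+r)^2 + D_3/(1+r)^3 + D_4/(1+r)^4 + D_5/(1+r)^5 + TV/(1+r)^5
    = 4.55789 + 4.79778 + 5.05030 + 5.31610 + 5.59590 + 93.86669 = 119.18467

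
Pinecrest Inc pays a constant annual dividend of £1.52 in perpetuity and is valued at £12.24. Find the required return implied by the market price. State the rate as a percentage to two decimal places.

12.42%

P = C/r ⇒ r = C/P = £1.52/£12.24 = 0.124183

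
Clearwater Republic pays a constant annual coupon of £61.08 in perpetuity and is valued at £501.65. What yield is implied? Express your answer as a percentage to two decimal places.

P = C/r ⇒ r = C/P = £61.08/£501.65 = 0.121758

12.18%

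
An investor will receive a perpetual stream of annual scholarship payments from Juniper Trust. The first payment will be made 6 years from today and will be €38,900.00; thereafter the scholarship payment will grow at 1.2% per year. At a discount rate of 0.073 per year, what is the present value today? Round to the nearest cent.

Value at end of year 5: C₁ / (r − g) = €38,900.00 / (0.073 − 0.012) = €637,704.9180
Discount to today: PV = €637,704.9180 / (1 + 0.073)^5 = €637,704.9180 / 1.422324 = €448,354.11

€448354.11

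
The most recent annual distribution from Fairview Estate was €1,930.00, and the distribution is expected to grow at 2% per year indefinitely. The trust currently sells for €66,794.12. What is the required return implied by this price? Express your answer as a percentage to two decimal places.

4.95%

D₁ = €1,930.00 × 1.02 = €1,968.6000
P = D₁/(r − g) ⇒ r = D₁/P + g = €1,968.6000/€66,794.12 + 0.02 = 0.029473 + 0.02 = 0.049473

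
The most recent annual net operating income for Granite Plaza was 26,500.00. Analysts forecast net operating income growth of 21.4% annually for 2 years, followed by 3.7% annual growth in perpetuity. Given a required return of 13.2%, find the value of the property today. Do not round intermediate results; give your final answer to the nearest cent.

D_1 = 32171.00000
D_2 = 39055.59400
Terminal value at year 2: TV = D_2×(1+g_2)/(r−g_2) = 40500.65098/0.095 = 426322.64187
P_0 = D_1/(1+r)^1 + D_2/(1+r)^2 + TV/(1+r)^2
    = 28419.61131 + 30478.27573 + 332694.44140 = 391592.32844

391592.33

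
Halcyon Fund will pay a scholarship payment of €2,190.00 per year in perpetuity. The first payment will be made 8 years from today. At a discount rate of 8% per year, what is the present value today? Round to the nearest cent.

Value at end of year 7: C / r = €2,190.00 / 0.08 = €27,375.0000
Discount to today: PV = €27,375.0000 / (1 + 0.08)^7 = €27,375.0000 / 1.713824 = €15,973.05

€15973.05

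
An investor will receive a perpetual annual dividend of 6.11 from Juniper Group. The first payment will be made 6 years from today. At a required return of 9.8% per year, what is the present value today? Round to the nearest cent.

39.07

Value at end of year 5: C / r = 6.11 / 0.098 = 62.3469
Discount to today: PV = 62.3469 / (1 + 0.098)^5 = 62.3469 / 1.595922 = 39.07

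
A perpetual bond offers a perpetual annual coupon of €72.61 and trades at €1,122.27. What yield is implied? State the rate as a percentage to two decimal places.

6.47%

P = C/r ⇒ r = C/P = €72.61/€1,122.27 = 0.064699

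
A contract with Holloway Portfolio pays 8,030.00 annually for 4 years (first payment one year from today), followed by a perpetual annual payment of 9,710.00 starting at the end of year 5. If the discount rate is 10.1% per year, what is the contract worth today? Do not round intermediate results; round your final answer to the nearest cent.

PV of 4-year annuity: 8,030.00 × [1 − (1+0.101)^−4] / 0.101 = 25399.01684
Perpetuity value at year 4: 9,710.00 / 0.101 = 96138.61386
PV of perpetuity: 96138.61386 / (1+0.101)^4 = 65425.73048
Total PV = 25399.01684 + 65425.73048 = 90824.74732

90824.75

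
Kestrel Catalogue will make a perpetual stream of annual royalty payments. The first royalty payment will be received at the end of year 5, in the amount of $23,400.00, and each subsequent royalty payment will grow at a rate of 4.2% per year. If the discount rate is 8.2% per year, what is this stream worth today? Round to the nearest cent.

$426822.03

Value at end of year 4: C₁ / (r − g) = $23,400.00 / (0.082 − 0.042) = $585,000.0000
Discount to today: PV = $585,000.0000 / (1 + 0.082)^4 = $585,000.0000 / 1.370595 = $426,822.03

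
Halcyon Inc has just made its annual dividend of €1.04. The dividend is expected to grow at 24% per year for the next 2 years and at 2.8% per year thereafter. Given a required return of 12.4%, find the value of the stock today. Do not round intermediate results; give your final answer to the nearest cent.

D_1 = 1.28960
D_2 = 1.59910
Terminal value at year 2: TV = D_2×(1+g_2)/(r−g_2) = 1.64388/0.096 = 17.12374
P_0 = D_1/(1+r)^1 + D_2/(1+r)^2 + TV/(1+r)^2
    = 1.14733 + 1.26574 + 13.55395 = 15.96702

€15.97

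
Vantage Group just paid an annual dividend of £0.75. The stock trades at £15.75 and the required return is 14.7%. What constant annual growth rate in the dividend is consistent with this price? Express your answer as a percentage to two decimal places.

P = D₀(1+g)/(r−g) ⇒ P(r−g) = D₀(1+g) ⇒ g(P+D₀) = P·r − D₀
g = (P·r − D₀)/(P + D₀) = (£15.75×0.147 − £0.75) / (£15.75 + £0.75) = 0.094864

9.49%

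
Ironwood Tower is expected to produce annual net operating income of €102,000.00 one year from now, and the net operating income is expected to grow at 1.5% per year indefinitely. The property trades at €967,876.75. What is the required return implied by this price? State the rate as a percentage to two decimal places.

12.04%

P = D₁/(r − g) ⇒ r = D₁/P + g = €102,000.0000/€967,876.75 + 0.015 = 0.105385 + 0.015 = 0.120385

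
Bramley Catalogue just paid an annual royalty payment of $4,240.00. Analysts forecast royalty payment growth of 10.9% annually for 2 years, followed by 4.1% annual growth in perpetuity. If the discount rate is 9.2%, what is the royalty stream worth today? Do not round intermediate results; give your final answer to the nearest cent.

D_1 = 4702.16000
D_2 = 5214.69544
Terminal value at year 2: TV = D_2×(1+g_2)/(r−g_2) = 5428.49795/0.051 = 106441.13633
P_0 = D_1/(1+r)^1 + D_2/(1+r)^2 + TV/(1+r)^2
    = 4306.00733 + 4373.04224 + 89261.50922 = 97940.55879

$97940.56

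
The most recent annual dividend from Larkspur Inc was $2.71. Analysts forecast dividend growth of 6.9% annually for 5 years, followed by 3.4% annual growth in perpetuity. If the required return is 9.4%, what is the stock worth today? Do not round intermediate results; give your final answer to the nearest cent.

D_1 = 2.89699
D_2 = 3.09688
D_3 = 3.31057
D_4 = 3.53900
D_5 = 3.78319
Terminal value at year 5: TV = D_5×(1+g_2)/(r−g_2) = 3.91182/0.06 = 65.19692
P_0 = D_1/(1+r)^1 + D_2/(1+r)^2 + D_3/(1+r)^3 + D_4/(1+r)^4 + D_5/(1+r)^5 + TV/(1+r)^5
    = 2.64807 + 2.58756 + 2.52843 + 2.47065 + 2.41419 + 41.60452 = 54.25341

$54.25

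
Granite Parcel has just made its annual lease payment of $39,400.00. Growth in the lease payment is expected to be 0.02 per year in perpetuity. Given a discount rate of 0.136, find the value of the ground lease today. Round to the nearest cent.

$346448.28

D₁ = D₀ × (1 + g) = $39,400.00 × 1.02 = $40,188.0000
Growing perpetuity: P = D₁ / (r − g) = $40,188.0000 / (0.136 − 0.02) = $346,448.28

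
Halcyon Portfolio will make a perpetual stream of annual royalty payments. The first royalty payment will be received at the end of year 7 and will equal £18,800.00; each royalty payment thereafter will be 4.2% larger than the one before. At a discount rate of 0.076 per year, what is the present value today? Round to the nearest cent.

Value at end of year 6: C₁ / (r − g) = £18,800.00 / (0.076 − 0.042) = £552,941.1765
Discount to today: PV = £552,941.1765 / (1 + 0.076)^6 = £552,941.1765 / 1.551935 = £356,291.37

£356291.37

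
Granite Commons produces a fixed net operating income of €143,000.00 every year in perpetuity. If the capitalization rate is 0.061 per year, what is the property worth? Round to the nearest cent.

Level perpetuity: PV = C / r = €143,000.00 / 0.061 = €2,344,262.30

€2344262.30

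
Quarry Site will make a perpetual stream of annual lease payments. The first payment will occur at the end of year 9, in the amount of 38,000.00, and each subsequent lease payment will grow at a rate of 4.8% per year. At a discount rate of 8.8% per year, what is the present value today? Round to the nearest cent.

483829.61

Value at end of year 8: C₁ / (r − g) = 38,000.00 / (0.088 − 0.048) = 950,000.0000
Discount to today: PV = 950,000.0000 / (1 + 0.088)^8 = 950,000.0000 / 1.963501 = 483,829.61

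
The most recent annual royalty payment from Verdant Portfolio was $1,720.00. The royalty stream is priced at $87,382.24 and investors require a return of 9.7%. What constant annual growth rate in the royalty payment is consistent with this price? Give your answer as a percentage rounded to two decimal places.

P = D₀(1+g)/(r−g) ⇒ P(r−g) = D₀(1+g) ⇒ g(P+D₀) = P·r − D₀
g = (P·r − D₀)/(P + D₀) = ($87,382.24×0.097 − $1,720.00) / ($87,382.24 + $1,720.00) = 0.075824

7.58%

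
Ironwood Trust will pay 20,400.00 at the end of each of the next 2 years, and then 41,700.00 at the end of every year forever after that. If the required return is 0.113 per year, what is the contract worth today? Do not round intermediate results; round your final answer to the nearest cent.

PV of 2-year annuity: 20,400.00 × [1 − (1+0.113)^−2] / 0.113 = 34796.80231
Perpetuity value at year 2: 41,700.00 / 0.113 = 369026.54867
PV of perpetuity: 369026.54867 / (1+0.113)^2 = 297897.79101
Total PV = 34796.80231 + 297897.79101 = 332694.59332

332694.59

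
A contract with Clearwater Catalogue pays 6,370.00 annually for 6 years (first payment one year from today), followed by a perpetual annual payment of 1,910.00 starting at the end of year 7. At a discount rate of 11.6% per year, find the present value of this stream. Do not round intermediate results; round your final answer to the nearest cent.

PV of 6-year annuity: 6,370.00 × [1 − (1+0.116)^−6] / 0.116 = 26489.06786
Perpetuity value at year 6: 1,910.00 / 0.116 = 16465.51724
PV of perpetuity: 16465.51724 / (1+0.116)^6 = 8522.95529
Total PV = 26489.06786 + 8522.95529 = 35012.02315

35012.02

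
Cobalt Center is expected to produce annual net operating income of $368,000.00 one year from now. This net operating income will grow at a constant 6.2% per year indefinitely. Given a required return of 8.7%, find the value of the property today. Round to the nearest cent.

Growing perpetuity: P = D₁ / (r − g) = $368,000.0000 / (0.087 − 0.062) = $14,720,000.00

$14720000.00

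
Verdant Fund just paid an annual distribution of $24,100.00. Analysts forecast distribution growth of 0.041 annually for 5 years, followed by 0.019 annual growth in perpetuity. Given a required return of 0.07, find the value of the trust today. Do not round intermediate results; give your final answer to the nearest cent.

$530765.55

D_1 = 25088.10000
D_2 = 26116.71210
D_3 = 27187.49730
D_4 = 28302.18469
D_5 = 29462.57426
Terminal value at year 5: TV = D_5×(1+g_2)/(r−g_2) = 30022.36317/0.051 = 588673.78761
P_0 = D_1/(1+r)^1 + D_2/(1+r)^2 + D_3/(1+r)^3 + D_4/(1+r)^4 + D_5/(1+r)^5 + TV/(1+r)^5
    = 23446.82243 + 22811.34780 + 22193.09632 + 21591.60119 + 21006.40826 + 419716.27479 = 530765.55079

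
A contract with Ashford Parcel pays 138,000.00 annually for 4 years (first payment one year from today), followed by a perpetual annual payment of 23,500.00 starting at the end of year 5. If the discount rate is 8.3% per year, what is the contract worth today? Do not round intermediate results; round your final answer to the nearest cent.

PV of 4-year annuity: 138,000.00 × [1 − (1+0.083)^−4] / 0.083 = 454037.86329
Perpetuity value at year 4: 23,500.00 / 0.083 = 283132.53012
PV of perpetuity: 283132.53012 / (1+0.083)^4 = 205814.48818
Total PV = 454037.86329 + 205814.48818 = 659852.35147

659852.35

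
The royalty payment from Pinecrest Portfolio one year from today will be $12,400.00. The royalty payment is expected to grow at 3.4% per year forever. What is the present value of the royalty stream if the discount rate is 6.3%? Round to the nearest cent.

Growing perpetuity: P = D₁ / (r − g) = $12,400.0000 / (0.063 − 0.034) = $427,586.21

$427586.21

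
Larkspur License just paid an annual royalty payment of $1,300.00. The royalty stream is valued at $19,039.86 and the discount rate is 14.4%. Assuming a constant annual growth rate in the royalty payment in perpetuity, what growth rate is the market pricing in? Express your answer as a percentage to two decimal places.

7.09%

P = D₀(1+g)/(r−g) ⇒ P(r−g) = D₀(1+g) ⇒ g(P+D₀) = P·r − D₀
g = (P·r − D₀)/(P + D₀) = ($19,039.86×0.144 − $1,300.00) / ($19,039.86 + $1,300.00) = 0.070882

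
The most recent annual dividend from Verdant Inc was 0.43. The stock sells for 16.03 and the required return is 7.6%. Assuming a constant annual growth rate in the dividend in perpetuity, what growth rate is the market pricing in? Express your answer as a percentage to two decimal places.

P = D₀(1+g)/(r−g) ⇒ P(r−g) = D₀(1+g) ⇒ g(P+D₀) = P·r − D₀
g = (P·r − D₀)/(P + D₀) = (16.03×0.076 − 0.43) / (16.03 + 0.43) = 0.047891

4.79%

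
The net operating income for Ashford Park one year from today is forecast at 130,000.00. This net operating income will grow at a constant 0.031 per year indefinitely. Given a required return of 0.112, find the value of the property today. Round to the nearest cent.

1604938.27

Growing perpetuity: P = D₁ / (r − g) = 130,000.0000 / (0.112 − 0.031) = 1,604,938.27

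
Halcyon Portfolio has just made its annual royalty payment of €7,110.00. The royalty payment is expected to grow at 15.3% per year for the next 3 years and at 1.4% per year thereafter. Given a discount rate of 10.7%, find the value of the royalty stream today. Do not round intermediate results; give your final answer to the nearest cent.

D_1 = 8197.83000
D_2 = 9452.09799
D_3 = 10898.26898
Terminal value at year 3: TV = D_3×(1+g_2)/(r−g_2) = 11050.84475/0.093 = 118826.28762
P_0 = D_1/(1+r)^1 + D_2/(1+r)^2 + D_3/(1+r)^3 + TV/(1+r)^3
    = 7405.44715 + 7713.17125 + 8033.68243 + 87593.05356 = 110745.35438

€110745.35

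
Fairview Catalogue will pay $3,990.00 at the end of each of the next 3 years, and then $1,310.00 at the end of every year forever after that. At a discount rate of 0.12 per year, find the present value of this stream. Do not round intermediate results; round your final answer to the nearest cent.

$17353.57

PV of 3-year annuity: $3,990.00 × [1 − (1+0.12)^−3] / 0.12 = 9583.30676
Perpetuity value at year 3: $1,310.00 / 0.12 = 10916.66667
PV of perpetuity: 10916.66667 / (1+0.12)^3 = 7770.26771
Total PV = 9583.30676 + 7770.26771 = 17353.57447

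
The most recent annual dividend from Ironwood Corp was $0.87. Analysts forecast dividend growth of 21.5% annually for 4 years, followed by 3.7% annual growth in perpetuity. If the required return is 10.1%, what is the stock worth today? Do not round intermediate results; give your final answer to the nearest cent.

$25.39

D_1 = 1.05705
D_2 = 1.28432
D_3 = 1.56044
D_4 = 1.89594
Terminal value at year 4: TV = D_4×(1+g_2)/(r−g_2) = 1.96609/0.064 = 30.72014
P_0 = D_1/(1+r)^1 + D_2/(1+r)^2 + D_3/(1+r)^3 + D_4/(1+r)^4 + TV/(1+r)^4
    = 0.96008 + 1.05949 + 1.16919 + 1.29025 + 20.90614 = 25.38516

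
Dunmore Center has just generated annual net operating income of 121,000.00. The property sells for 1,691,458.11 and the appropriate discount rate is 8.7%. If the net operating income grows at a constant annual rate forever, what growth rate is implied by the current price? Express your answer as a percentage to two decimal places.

1.44%

P = D₀(1+g)/(r−g) ⇒ P(r−g) = D₀(1+g) ⇒ g(P+D₀) = P·r − D₀
g = (P·r − D₀)/(P + D₀) = (1,691,458.11×0.087 − 121,000.00) / (1,691,458.11 + 121,000.00) = 0.014432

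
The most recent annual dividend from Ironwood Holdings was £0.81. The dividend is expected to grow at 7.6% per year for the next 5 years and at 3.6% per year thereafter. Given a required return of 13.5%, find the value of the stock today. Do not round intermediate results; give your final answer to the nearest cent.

D_1 = 0.87156
D_2 = 0.93780
D_3 = 1.00907
D_4 = 1.08576
D_5 = 1.16828
Terminal value at year 5: TV = D_5×(1+g_2)/(r−g_2) = 1.21034/0.099 = 12.22562
P_0 = D_1/(1+r)^1 + D_2/(1+r)^2 + D_3/(1+r)^3 + D_4/(1+r)^4 + D_5/(1+r)^5 + TV/(1+r)^5
    = 0.76789 + 0.72798 + 0.69014 + 0.65426 + 0.62025 + 6.49070 = 9.95122

£9.95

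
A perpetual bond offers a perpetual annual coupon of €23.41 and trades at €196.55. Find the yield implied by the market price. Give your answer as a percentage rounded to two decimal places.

11.91%

P = C/r ⇒ r = C/P = €23.41/€196.55 = 0.119105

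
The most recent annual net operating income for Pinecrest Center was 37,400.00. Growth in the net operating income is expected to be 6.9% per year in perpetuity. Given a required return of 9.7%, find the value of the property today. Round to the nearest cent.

D₁ = D₀ × (1 + g) = 37,400.00 × 1.069 = 39,980.6000
Growing perpetuity: P = D₁ / (r − g) = 39,980.6000 / (0.097 − 0.069) = 1,427,878.57

1427878.57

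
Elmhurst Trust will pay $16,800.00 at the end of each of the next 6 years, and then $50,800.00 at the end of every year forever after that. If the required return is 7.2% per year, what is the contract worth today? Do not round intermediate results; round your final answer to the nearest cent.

PV of 6-year annuity: $16,800.00 × [1 − (1+0.072)^−6] / 0.072 = 79585.82963
Perpetuity value at year 6: $50,800.00 / 0.072 = 705555.55556
PV of perpetuity: 705555.55556 / (1+0.072)^6 = 464903.16596
Total PV = 79585.82963 + 464903.16596 = 544488.99559

$544489.00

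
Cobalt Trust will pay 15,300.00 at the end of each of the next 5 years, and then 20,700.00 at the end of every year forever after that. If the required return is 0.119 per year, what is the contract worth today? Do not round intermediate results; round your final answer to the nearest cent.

PV of 5-year annuity: 15,300.00 × [1 − (1+0.119)^−5] / 0.119 = 55289.98148
Perpetuity value at year 5: 20,700.00 / 0.119 = 173949.57983
PV of perpetuity: 173949.57983 / (1+0.119)^5 = 99145.48724
Total PV = 55289.98148 + 99145.48724 = 154435.46872

154435.47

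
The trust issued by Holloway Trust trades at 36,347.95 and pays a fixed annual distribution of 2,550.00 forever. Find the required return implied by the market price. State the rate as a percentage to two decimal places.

P = C/r ⇒ r = C/P = 2,550.00/36,347.95 = 0.070155

7.02%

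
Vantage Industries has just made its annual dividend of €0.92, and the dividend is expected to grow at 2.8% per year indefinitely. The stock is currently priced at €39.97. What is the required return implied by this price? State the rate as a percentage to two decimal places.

D₁ = €0.92 × 1.028 = €0.9458
P = D₁/(r − g) ⇒ r = D₁/P + g = €0.9458/€39.97 + 0.028 = 0.023662 + 0.028 = 0.051662

5.17%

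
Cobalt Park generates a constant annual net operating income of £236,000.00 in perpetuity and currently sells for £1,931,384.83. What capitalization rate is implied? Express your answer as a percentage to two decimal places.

12.22%

P = C/r ⇒ r = C/P = £236,000.00/£1,931,384.83 = 0.122192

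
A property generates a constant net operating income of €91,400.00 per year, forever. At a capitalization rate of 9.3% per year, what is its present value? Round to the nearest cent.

Level perpetuity: PV = C / r = €91,400.00 / 0.093 = €982,795.70

€982795.70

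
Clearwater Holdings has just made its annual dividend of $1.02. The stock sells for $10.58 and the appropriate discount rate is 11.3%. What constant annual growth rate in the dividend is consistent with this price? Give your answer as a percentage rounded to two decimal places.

1.51%

P = D₀(1+g)/(r−g) ⇒ P(r−g) = D₀(1+g) ⇒ g(P+D₀) = P·r − D₀
g = (P·r − D₀)/(P + D₀) = ($10.58×0.113 − $1.02) / ($10.58 + $1.02) = 0.015133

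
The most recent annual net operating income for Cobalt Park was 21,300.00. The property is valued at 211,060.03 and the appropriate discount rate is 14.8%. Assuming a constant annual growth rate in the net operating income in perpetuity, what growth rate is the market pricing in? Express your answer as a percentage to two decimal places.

P = D₀(1+g)/(r−g) ⇒ P(r−g) = D₀(1+g) ⇒ g(P+D₀) = P·r − D₀
g = (P·r − D₀)/(P + D₀) = (211,060.03×0.148 − 21,300.00) / (211,060.03 + 21,300.00) = 0.042765

4.28%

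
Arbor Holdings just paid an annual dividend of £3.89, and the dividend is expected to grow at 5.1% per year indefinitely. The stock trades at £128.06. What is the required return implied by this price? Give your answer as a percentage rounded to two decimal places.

D₁ = £3.89 × 1.051 = £4.0884
P = D₁/(r − g) ⇒ r = D₁/P + g = £4.0884/£128.06 + 0.051 = 0.031926 + 0.051 = 0.082926

8.29%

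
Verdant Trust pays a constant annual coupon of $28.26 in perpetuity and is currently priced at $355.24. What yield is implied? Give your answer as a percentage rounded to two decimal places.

7.96%

P = C/r ⇒ r = C/P = $28.26/$355.24 = 0.079552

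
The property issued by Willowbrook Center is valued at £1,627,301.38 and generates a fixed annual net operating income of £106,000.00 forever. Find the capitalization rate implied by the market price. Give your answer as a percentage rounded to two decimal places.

P = C/r ⇒ r = C/P = £106,000.00/£1,627,301.38 = 0.065139

6.51%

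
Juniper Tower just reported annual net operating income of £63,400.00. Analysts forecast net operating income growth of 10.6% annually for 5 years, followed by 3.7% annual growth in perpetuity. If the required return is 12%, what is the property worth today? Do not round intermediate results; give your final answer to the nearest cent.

D_1 = 70120.40000
D_2 = 77553.16240
D_3 = 85773.79761
D_4 = 94865.82016
D_5 = 104921.59710
Terminal value at year 5: TV = D_5×(1+g_2)/(r−g_2) = 108803.69619/0.083 = 1310887.90592
P_0 = D_1/(1+r)^1 + D_2/(1+r)^2 + D_3/(1+r)^3 + D_4/(1+r)^4 + D_5/(1+r)^5 + TV/(1+r)^5
    = 62607.50000 + 61824.90625 + 61052.09492 + 60288.94374 + 59535.33194 + 743833.00266 = 1049141.77950

£1049141.78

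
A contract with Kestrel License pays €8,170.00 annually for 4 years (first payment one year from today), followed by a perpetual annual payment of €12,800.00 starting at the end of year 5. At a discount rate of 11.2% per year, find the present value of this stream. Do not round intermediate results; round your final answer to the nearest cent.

€99982.51

PV of 4-year annuity: €8,170.00 × [1 − (1+0.112)^−4] / 0.112 = 25239.12346
Perpetuity value at year 4: €12,800.00 / 0.112 = 114285.71429
PV of perpetuity: 114285.71429 / (1+0.112)^4 = 74743.39112
Total PV = 25239.12346 + 74743.39112 = 99982.51458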